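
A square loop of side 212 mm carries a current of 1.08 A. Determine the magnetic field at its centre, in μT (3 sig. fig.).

B ≈ 5.76 μT

Each side is a finite straight segment at perpendicular distance d = a/(2 tan(π/4)) = 0.106 m from the centre, with end-angles ±π/4.
One side contributes B₁ = (μ₀I/4πd)·2 sin(π/4) = 1.44×10⁻⁶ T.
All 4 sides add in the same direction: B = 4 × 1.44×10⁻⁶ = 5.76×10⁻⁶ T.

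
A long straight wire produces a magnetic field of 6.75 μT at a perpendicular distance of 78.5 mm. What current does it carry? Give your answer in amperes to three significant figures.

I ≈ 2.65 A

For a long straight wire B = μ₀I/(2πd), so I = 2πdB/μ₀.
I = 2π × 0.0785 × 6.75×10⁻⁶ / (4π×10⁻⁷) = 2.65 A.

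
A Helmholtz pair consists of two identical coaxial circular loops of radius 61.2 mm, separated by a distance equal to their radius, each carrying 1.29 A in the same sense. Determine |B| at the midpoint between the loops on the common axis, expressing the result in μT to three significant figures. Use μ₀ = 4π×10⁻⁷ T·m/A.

Each loop contributes B = μ₀IR²/[2(R²+z²)^(3/2)] on the axis, with z measured from that loop.
Loop 1 (z = 0.0306 m): B₁ = 9.48×10⁻⁶ T. Loop 2 (z = 0.0306 m): B₂ = 9.48×10⁻⁶ T.
The fields add: B = B₁ + B₂ = 1.90×10⁻⁵ T.

B ≈ 19.0 μT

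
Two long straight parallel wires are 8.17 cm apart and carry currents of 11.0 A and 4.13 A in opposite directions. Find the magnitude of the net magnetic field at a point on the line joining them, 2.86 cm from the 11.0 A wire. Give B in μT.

B ≈ 92.5 μT

Each long wire gives B = μ₀I/(2πd). Distances are d₁ = 0.0286 m and d₂ = 0.0531 m.
B₁ = 7.69×10⁻⁵ T, B₂ = 1.56×10⁻⁵ T.
Between antiparallel currents both contributions point the same way, so they add. B = B₁ + B₂ = 7.69×10⁻⁵ + 1.56×10⁻⁵ = 9.25×10⁻⁵ T.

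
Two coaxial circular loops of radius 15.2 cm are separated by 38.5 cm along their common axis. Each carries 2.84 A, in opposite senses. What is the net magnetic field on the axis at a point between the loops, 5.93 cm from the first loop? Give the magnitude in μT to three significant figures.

B ≈ 8.60 μT

Each loop contributes B = μ₀IR²/[2(R²+z²)^(3/2)] on the axis, with z measured from that loop.
Loop 1 (z = 0.0593 m): B₁ = 9.49×10⁻⁶ T. Loop 2 (z = 0.3257 m): B₂ = 8.88×10⁻⁷ T.
The fields oppose: B = |B₁ − B₂| = 8.60×10⁻⁶ T.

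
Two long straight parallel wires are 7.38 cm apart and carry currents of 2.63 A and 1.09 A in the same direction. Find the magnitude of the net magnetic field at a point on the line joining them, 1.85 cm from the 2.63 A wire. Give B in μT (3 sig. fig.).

B ≈ 24.5 μT

Each long wire gives B = μ₀I/(2πd). Distances are d₁ = 0.0185 m and d₂ = 0.0553 m.
B₁ = 2.84×10⁻⁵ T, B₂ = 3.94×10⁻⁶ T.
Between parallel currents the two contributions point in opposite directions, so they subtract. B = |B₁ − B₂| = |2.84×10⁻⁵ − 3.94×10⁻⁶| = 2.45×10⁻⁵ T.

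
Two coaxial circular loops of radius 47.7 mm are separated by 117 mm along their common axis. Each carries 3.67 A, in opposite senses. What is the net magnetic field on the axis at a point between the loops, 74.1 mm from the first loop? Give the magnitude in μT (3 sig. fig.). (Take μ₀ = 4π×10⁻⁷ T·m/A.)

B ≈ 12.2 μT

Each loop contributes B = μ₀IR²/[2(R²+z²)^(3/2)] on the axis, with z measured from that loop.
Loop 1 (z = 0.0741 m): B₁ = 7.67×10⁻⁶ T. Loop 2 (z = 0.0429 m): B₂ = 1.99×10⁻⁵ T.
The fields oppose: B = |B₁ − B₂| = 1.22×10⁻⁵ T.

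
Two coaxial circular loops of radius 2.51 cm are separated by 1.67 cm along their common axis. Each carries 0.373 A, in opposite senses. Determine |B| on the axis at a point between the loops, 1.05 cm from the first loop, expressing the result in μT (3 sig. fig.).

Each loop contributes B = μ₀IR²/[2(R²+z²)^(3/2)] on the axis, with z measured from that loop.
Loop 1 (z = 0.0105 m): B₁ = 7.33×10⁻⁶ T. Loop 2 (z = 0.0062 m): B₂ = 8.54×10⁻⁶ T.
The fields oppose: B = |B₁ − B₂| = 1.21×10⁻⁶ T.

B ≈ 1.21 μT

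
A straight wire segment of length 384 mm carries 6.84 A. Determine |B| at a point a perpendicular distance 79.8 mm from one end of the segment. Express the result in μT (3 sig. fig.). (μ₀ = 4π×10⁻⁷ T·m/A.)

B ≈ 8.39 μT

For a finite straight segment, B = (μ₀I/4πd)(sinθ₁ + sinθ₂), where θ₁, θ₂ are the angles from the perpendicular to each end.
The perpendicular foot is at one end, so the two end-offsets along the wire are 0 and L = 0.384 m.
sinθ₁ = 0/√(0²+0.0798²) = 0.0000; sinθ₂ = 0.384/√(0.384²+0.0798²) = 0.9791.
B = (4π×10⁻⁷ × 6.84) / (4π × 0.0798) × (0.0000 + 0.9791) = 8.39×10⁻⁶ T.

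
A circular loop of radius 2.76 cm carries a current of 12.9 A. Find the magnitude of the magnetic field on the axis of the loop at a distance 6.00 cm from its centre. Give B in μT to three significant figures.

B ≈ 21.4 μT

On the axis of a circular loop, B = μ₀IR² / [2(R²+z²)^(3/2)].
R² + z² = (0.0276)² + (0.06)² = 0.004362 m², and (R²+z²)^(3/2) = 2.88×10⁻⁴ m³.
B = (4π×10⁻⁷ × 12.9 × 0.0007618) / (2 × 2.88×10⁻⁴) = 2.14×10⁻⁵ T.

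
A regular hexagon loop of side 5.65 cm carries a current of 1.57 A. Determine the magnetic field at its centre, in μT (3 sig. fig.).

B ≈ 19.3 μT

Each side is a finite straight segment at perpendicular distance d = a/(2 tan(π/6)) = 0.04893 m from the centre, with end-angles ±π/6.
One side contributes B₁ = (μ₀I/4πd)·2 sin(π/6) = 3.21×10⁻⁶ T.
All 6 sides add in the same direction: B = 6 × 3.21×10⁻⁶ = 1.93×10⁻⁵ T.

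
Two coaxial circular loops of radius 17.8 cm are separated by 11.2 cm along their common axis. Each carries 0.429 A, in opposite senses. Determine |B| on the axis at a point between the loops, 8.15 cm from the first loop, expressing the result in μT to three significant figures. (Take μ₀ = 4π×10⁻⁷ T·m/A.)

Each loop contributes B = μ₀IR²/[2(R²+z²)^(3/2)] on the axis, with z measured from that loop.
Loop 1 (z = 0.0815 m): B₁ = 1.14×10⁻⁶ T. Loop 2 (z = 0.0305 m): B₂ = 1.45×10⁻⁶ T.
The fields oppose: B = |B₁ − B₂| = 3.12×10⁻⁷ T.

B ≈ 0.312 μT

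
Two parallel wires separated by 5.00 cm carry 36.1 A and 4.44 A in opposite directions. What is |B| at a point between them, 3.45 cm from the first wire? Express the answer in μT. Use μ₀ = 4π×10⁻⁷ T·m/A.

Each long wire gives B = μ₀I/(2πd). Distances are d₁ = 0.0345 m and d₂ = 0.0155 m.
B₁ = 2.09×10⁻⁴ T, B₂ = 5.73×10⁻⁵ T.
Between antiparallel currents both contributions point the same way, so they add. B = B₁ + B₂ = 2.09×10⁻⁴ + 5.73×10⁻⁵ = 2.67×10⁻⁴ T.

B ≈ 267 μT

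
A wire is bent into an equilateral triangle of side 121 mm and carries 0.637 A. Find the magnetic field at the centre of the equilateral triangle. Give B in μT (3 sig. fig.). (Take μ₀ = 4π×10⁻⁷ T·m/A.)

Each side is a finite straight segment at perpendicular distance d = a/(2 tan(π/3)) = 0.03493 m from the centre, with end-angles ±π/3.
One side contributes B₁ = (μ₀I/4πd)·2 sin(π/3) = 3.16×10⁻⁶ T.
All 3 sides add in the same direction: B = 3 × 3.16×10⁻⁶ = 9.48×10⁻⁶ T.

B ≈ 9.48 μT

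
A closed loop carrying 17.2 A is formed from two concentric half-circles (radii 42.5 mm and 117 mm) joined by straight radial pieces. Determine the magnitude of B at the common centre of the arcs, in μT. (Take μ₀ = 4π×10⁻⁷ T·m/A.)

B ≈ 81.0 μT

The radial connectors point toward the centre, so dl × r̂ = 0 and they contribute nothing.
Each semicircle gives μ₀I/(4R): inner arc 1.27×10⁻⁴ T, outer arc 4.62×10⁻⁵ T.
The two arcs carry current in opposite angular senses, so their fields oppose: B = |1.27×10⁻⁴ − 4.62×10⁻⁵| = 8.10×10⁻⁵ T.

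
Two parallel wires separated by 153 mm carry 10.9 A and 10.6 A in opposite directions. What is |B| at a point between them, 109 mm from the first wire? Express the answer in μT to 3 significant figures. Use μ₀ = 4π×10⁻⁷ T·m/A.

Each long wire gives B = μ₀I/(2πd). Distances are d₁ = 0.109 m and d₂ = 0.044 m.
B₁ = 2.00×10⁻⁵ T, B₂ = 4.82×10⁻⁵ T.
Between antiparallel currents both contributions point the same way, so they add. B = B₁ + B₂ = 2.00×10⁻⁵ + 4.82×10⁻⁵ = 6.82×10⁻⁵ T.

B ≈ 68.2 μT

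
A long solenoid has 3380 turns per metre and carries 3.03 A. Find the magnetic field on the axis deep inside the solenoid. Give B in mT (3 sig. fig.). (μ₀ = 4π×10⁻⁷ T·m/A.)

B ≈ 12.9 mT

Inside a long solenoid, B = μ₀nI with n = 3380 turns/m.
B = 4π×10⁻⁷ × 3380 × 3.03 = 1.29×10⁻² T.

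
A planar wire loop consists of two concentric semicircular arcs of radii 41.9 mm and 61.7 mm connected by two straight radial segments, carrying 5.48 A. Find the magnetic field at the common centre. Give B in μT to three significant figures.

The radial connectors point toward the centre, so dl × r̂ = 0 and they contribute nothing.
Each semicircle gives μ₀I/(4R): inner arc 4.11×10⁻⁵ T, outer arc 2.79×10⁻⁵ T.
The two arcs carry current in opposite angular senses, so their fields oppose: B = |4.11×10⁻⁵ − 2.79×10⁻⁵| = 1.32×10⁻⁵ T.

B ≈ 13.2 μT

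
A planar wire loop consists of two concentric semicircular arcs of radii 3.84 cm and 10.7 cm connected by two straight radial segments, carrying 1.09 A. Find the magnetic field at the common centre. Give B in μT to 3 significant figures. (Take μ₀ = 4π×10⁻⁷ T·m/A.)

The radial connectors point toward the centre, so dl × r̂ = 0 and they contribute nothing.
Each semicircle gives μ₀I/(4R): inner arc 8.92×10⁻⁶ T, outer arc 3.20×10⁻⁶ T.
The two arcs carry current in opposite angular senses, so their fields oppose: B = |8.92×10⁻⁶ − 3.20×10⁻⁶| = 5.72×10⁻⁶ T.

B ≈ 5.72 μT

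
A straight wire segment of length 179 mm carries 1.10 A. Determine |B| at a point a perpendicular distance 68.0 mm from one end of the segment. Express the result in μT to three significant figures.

For a finite straight segment, B = (μ₀I/4πd)(sinθ₁ + sinθ₂), where θ₁, θ₂ are the angles from the perpendicular to each end.
The perpendicular foot is at one end, so the two end-offsets along the wire are 0 and L = 0.179 m.
sinθ₁ = 0/√(0²+0.068²) = 0.0000; sinθ₂ = 0.179/√(0.179²+0.068²) = 0.9348.
B = (4π×10⁻⁷ × 1.10) / (4π × 0.068) × (0.0000 + 0.9348) = 1.51×10⁻⁶ T.

B ≈ 1.51 μT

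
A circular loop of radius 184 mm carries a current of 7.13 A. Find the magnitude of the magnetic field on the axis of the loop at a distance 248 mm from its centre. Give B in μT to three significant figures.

B ≈ 5.15 μT

On the axis of a circular loop, B = μ₀IR² / [2(R²+z²)^(3/2)].
R² + z² = (0.184)² + (0.248)² = 0.09536 m², and (R²+z²)^(3/2) = 2.94×10⁻² m³.
B = (4π×10⁻⁷ × 7.13 × 0.03386) / (2 × 2.94×10⁻²) = 5.15×10⁻⁶ T.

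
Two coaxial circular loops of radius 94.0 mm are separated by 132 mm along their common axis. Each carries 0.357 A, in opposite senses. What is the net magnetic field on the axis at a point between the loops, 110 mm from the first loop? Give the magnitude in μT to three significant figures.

Each loop contributes B = μ₀IR²/[2(R²+z²)^(3/2)] on the axis, with z measured from that loop.
Loop 1 (z = 0.11 m): B₁ = 6.54×10⁻⁷ T. Loop 2 (z = 0.022 m): B₂ = 2.20×10⁻⁶ T.
The fields oppose: B = |B₁ − B₂| = 1.55×10⁻⁶ T.

B ≈ 1.55 μT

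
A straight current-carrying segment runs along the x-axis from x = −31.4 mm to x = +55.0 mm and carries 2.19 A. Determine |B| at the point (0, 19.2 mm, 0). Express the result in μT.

For a finite straight segment, B = (μ₀I/4πd)(sinθ₁ + sinθ₂), where θ₁, θ₂ are the angles from the perpendicular to each end.
The perpendicular distance is d = 0.0192 m; the end-offsets along the wire are a = 0.0314 m and b = 0.055 m.
sinθ₁ = 0.0314/√(0.0314²+0.0192²) = 0.8531; sinθ₂ = 0.055/√(0.055²+0.0192²) = 0.9441.
B = (4π×10⁻⁷ × 2.19) / (4π × 0.0192) × (0.8531 + 0.9441) = 2.05×10⁻⁵ T.

B ≈ 20.5 μT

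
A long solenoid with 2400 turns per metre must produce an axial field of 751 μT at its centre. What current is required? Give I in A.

Inside a long solenoid B = μ₀nI with n = 2400 m⁻¹, so I = B/(μ₀n).
I = 7.51×10⁻⁴ / (4π×10⁻⁷ × 2400) = 0.249 A.

I ≈ 0.249 A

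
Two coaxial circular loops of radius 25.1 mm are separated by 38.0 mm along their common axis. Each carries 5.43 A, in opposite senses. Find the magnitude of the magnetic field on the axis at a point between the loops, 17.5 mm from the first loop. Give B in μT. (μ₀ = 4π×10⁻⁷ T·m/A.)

Each loop contributes B = μ₀IR²/[2(R²+z²)^(3/2)] on the axis, with z measured from that loop.
Loop 1 (z = 0.0175 m): B₁ = 7.50×10⁻⁵ T. Loop 2 (z = 0.0205 m): B₂ = 6.32×10⁻⁵ T.
The fields oppose: B = |B₁ − B₂| = 1.19×10⁻⁵ T.

B ≈ 11.9 μT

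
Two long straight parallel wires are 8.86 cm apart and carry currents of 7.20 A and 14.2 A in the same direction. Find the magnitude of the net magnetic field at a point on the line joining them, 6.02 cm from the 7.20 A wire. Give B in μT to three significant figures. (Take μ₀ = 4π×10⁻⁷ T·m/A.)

Each long wire gives B = μ₀I/(2πd). Distances are d₁ = 0.0602 m and d₂ = 0.0284 m.
B₁ = 2.39×10⁻⁵ T, B₂ = 1.00×10⁻⁴ T.
Between parallel currents the two contributions point in opposite directions, so they subtract. B = |B₁ − B₂| = |2.39×10⁻⁵ − 1.00×10⁻⁴| = 7.61×10⁻⁵ T.

B ≈ 76.1 μT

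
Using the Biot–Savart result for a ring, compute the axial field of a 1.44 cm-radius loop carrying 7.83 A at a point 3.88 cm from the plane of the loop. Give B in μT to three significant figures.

B ≈ 14.4 μT

On the axis of a circular loop, B = μ₀IR² / [2(R²+z²)^(3/2)].
R² + z² = (0.0144)² + (0.0388)² = 0.001713 m², and (R²+z²)^(3/2) = 7.09×10⁻⁵ m³.
B = (4π×10⁻⁷ × 7.83 × 0.0002074) / (2 × 7.09×10⁻⁵) = 1.44×10⁻⁵ T.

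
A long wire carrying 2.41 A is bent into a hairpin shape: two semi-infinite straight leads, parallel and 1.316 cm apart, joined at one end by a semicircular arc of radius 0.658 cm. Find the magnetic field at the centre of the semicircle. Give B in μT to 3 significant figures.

B ≈ 188 μT

The semicircular arc contributes B_arc = μ₀I·π/(4πR) = μ₀I/(4R) = 1.15×10⁻⁴ T.
Each semi-infinite lead is at perpendicular distance R = 0.00658 m from the centre, with the perpendicular foot at its near end, so it contributes μ₀I/(4πR); both point the same way, together 7.33×10⁻⁵ T.
Arc and leads all point the same direction: B = 1.15×10⁻⁴ + 7.33×10⁻⁵ = 1.88×10⁻⁴ T.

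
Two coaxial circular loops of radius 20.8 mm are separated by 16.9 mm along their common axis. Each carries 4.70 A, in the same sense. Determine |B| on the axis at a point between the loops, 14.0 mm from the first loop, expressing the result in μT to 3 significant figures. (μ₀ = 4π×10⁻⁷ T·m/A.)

Each loop contributes B = μ₀IR²/[2(R²+z²)^(3/2)] on the axis, with z measured from that loop.
Loop 1 (z = 0.014 m): B₁ = 8.11×10⁻⁵ T. Loop 2 (z = 0.0029 m): B₂ = 1.38×10⁻⁴ T.
The fields add: B = B₁ + B₂ = 2.19×10⁻⁴ T.

B ≈ 219 μT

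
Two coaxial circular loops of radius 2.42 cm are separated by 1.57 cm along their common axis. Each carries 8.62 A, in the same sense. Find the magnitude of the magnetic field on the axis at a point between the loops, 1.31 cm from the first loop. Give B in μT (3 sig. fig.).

Each loop contributes B = μ₀IR²/[2(R²+z²)^(3/2)] on the axis, with z measured from that loop.
Loop 1 (z = 0.0131 m): B₁ = 1.52×10⁻⁴ T. Loop 2 (z = 0.0026 m): B₂ = 2.20×10⁻⁴ T.
The fields add: B = B₁ + B₂ = 3.72×10⁻⁴ T.

B ≈ 372 μT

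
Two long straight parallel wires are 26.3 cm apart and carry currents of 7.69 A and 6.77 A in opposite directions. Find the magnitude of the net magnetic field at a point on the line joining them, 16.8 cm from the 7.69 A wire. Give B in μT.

B ≈ 23.4 μT

Each long wire gives B = μ₀I/(2πd). Distances are d₁ = 0.168 m and d₂ = 0.095 m.
B₁ = 9.15×10⁻⁶ T, B₂ = 1.43×10⁻⁵ T.
Between antiparallel currents both contributions point the same way, so they add. B = B₁ + B₂ = 9.15×10⁻⁶ + 1.43×10⁻⁵ = 2.34×10⁻⁵ T.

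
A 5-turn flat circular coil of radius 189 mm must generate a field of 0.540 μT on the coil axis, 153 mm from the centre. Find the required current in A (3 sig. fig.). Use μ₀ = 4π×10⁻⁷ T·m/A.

I ≈ 0.0692 A

For an N-turn coil, B = Nμ₀IR²/[2(R²+z²)^(3/2)] with R = 0.189 m, z = 0.153 m, so I = 2B(R²+z²)^(3/2)/(Nμ₀R²) = 2 × 5.40×10⁻⁷ × 1.44×10⁻² / (5 × 4π×10⁻⁷ × 0.03572) = 6.92×10⁻² A.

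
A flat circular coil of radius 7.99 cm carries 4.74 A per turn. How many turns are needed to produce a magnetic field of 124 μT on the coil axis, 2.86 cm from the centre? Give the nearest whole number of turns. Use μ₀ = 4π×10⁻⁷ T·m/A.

N = 4

For an N-turn coil, B = Nμ₀IR²/[2(R²+z²)^(3/2)]. A single turn gives B₁ = 3.11×10⁻⁵ T with R = 0.0799 m, z = 0.0286 m.
N = B/B₁ = 1.24×10⁻⁴ / 3.11×10⁻⁵ = 3.99.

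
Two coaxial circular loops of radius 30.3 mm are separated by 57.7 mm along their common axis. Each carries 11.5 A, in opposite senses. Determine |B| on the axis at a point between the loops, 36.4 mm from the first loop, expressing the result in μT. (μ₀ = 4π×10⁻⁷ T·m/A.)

Each loop contributes B = μ₀IR²/[2(R²+z²)^(3/2)] on the axis, with z measured from that loop.
Loop 1 (z = 0.0364 m): B₁ = 6.24×10⁻⁵ T. Loop 2 (z = 0.0213 m): B₂ = 1.31×10⁻⁴ T.
The fields oppose: B = |B₁ − B₂| = 6.81×10⁻⁵ T.

B ≈ 68.1 μT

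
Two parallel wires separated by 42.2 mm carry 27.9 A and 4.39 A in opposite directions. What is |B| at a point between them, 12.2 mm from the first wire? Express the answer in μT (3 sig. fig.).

B ≈ 487 μT

Each long wire gives B = μ₀I/(2πd). Distances are d₁ = 0.0122 m and d₂ = 0.03 m.
B₁ = 4.57×10⁻⁴ T, B₂ = 2.93×10⁻⁵ T.
Between antiparallel currents both contributions point the same way, so they add. B = B₁ + B₂ = 4.57×10⁻⁴ + 2.93×10⁻⁵ = 4.87×10⁻⁴ T.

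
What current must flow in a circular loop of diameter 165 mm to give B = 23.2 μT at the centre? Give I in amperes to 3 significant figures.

At the centre of a circular loop B = μ₀I/(2R), so I = 2RB/μ₀.
With R = 0.0825 m, I = 2 × 0.0825 × 2.32×10⁻⁵ / (4π×10⁻⁷) = 3.05 A.

I ≈ 3.05 A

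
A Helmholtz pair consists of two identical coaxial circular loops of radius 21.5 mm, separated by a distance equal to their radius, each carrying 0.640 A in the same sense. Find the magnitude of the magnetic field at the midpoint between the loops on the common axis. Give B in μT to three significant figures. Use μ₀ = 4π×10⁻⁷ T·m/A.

Each loop contributes B = μ₀IR²/[2(R²+z²)^(3/2)] on the axis, with z measured from that loop.
Loop 1 (z = 0.01075 m): B₁ = 1.34×10⁻⁵ T. Loop 2 (z = 0.01075 m): B₂ = 1.34×10⁻⁵ T.
The fields add: B = B₁ + B₂ = 2.68×10⁻⁵ T.

B ≈ 26.8 μT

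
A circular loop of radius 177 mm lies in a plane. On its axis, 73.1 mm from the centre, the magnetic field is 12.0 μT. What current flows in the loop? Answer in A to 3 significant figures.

I ≈ 4.28 A

On the axis of a loop, B = μ₀IR²/[2(R²+z²)^(3/2)], so I = 2B(R²+z²)^(3/2)/(μ₀R²).
R² + z² = 0.03133 + 0.005344 = 0.03667 m²; raised to 3/2 gives 7.02×10⁻³ m³.
I = 2 × 1.20×10⁻⁵ × 7.02×10⁻³ / (1.26×10⁻⁶ × 0.03133) = 4.28 A.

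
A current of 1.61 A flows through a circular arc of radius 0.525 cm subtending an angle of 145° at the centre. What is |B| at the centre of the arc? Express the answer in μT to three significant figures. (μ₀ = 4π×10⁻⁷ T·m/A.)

B ≈ 77.6 μT

The Biot–Savart field of a circular arc at its centre is B = μ₀Iφ/(4πR), with φ = 2.531 rad.
B = (4π×10⁻⁷ × 1.61 × 2.531) / (4π × 0.00525) = 7.76×10⁻⁵ T.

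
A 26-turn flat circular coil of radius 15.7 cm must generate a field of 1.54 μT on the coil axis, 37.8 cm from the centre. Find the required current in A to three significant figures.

I ≈ 0.262 A

For an N-turn coil, B = Nμ₀IR²/[2(R²+z²)^(3/2)] with R = 0.157 m, z = 0.378 m, so I = 2B(R²+z²)^(3/2)/(Nμ₀R²) = 2 × 1.54×10⁻⁶ × 6.86×10⁻² / (26 × 4π×10⁻⁷ × 0.02465) = 0.262 A.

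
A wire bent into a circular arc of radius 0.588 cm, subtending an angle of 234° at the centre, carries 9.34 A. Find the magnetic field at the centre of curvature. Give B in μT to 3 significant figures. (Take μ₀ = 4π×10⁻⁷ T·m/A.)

B ≈ 649 μT

The Biot–Savart field of a circular arc at its centre is B = μ₀Iφ/(4πR), with φ = 4.084 rad.
B = (4π×10⁻⁷ × 9.34 × 4.084) / (4π × 0.00588) = 6.49×10⁻⁴ T.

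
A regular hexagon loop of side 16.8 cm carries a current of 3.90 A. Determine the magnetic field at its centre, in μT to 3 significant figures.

B ≈ 16.1 μT

Each side is a finite straight segment at perpendicular distance d = a/(2 tan(π/6)) = 0.1455 m from the centre, with end-angles ±π/6.
One side contributes B₁ = (μ₀I/4πd)·2 sin(π/6) = 2.68×10⁻⁶ T.
All 6 sides add in the same direction: B = 6 × 2.68×10⁻⁶ = 1.61×10⁻⁵ T.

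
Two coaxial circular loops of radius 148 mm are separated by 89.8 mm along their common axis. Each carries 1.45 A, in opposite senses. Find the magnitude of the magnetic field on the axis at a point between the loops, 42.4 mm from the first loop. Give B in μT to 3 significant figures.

Each loop contributes B = μ₀IR²/[2(R²+z²)^(3/2)] on the axis, with z measured from that loop.
Loop 1 (z = 0.0424 m): B₁ = 5.47×10⁻⁶ T. Loop 2 (z = 0.0474 m): B₂ = 5.32×10⁻⁶ T.
The fields oppose: B = |B₁ − B₂| = 1.52×10⁻⁷ T.

B ≈ 0.152 μT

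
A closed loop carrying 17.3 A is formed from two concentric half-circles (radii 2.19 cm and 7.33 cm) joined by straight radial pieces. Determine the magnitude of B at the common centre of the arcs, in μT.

B ≈ 174 μT

The radial connectors point toward the centre, so dl × r̂ = 0 and they contribute nothing.
Each semicircle gives μ₀I/(4R): inner arc 2.48×10⁻⁴ T, outer arc 7.41×10⁻⁵ T.
The two arcs carry current in opposite angular senses, so their fields oppose: B = |2.48×10⁻⁴ − 7.41×10⁻⁵| = 1.74×10⁻⁴ T.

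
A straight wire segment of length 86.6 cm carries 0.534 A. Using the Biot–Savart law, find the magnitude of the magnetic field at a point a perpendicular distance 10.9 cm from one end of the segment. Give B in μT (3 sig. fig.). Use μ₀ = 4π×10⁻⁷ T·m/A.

For a finite straight segment, B = (μ₀I/4πd)(sinθ₁ + sinθ₂), where θ₁, θ₂ are the angles from the perpendicular to each end.
The perpendicular foot is at one end, so the two end-offsets along the wire are 0 and L = 0.866 m.
sinθ₁ = 0/√(0²+0.109²) = 0.0000; sinθ₂ = 0.866/√(0.866²+0.109²) = 0.9922.
B = (4π×10⁻⁷ × 0.534) / (4π × 0.109) × (0.0000 + 0.9922) = 4.86×10⁻⁷ T.

B ≈ 0.486 μT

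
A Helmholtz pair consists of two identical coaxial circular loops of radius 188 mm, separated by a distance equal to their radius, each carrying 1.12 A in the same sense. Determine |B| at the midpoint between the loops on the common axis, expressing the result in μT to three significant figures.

B ≈ 5.36 μT

Each loop contributes B = μ₀IR²/[2(R²+z²)^(3/2)] on the axis, with z measured from that loop.
Loop 1 (z = 0.094 m): B₁ = 2.68×10⁻⁶ T. Loop 2 (z = 0.094 m): B₂ = 2.68×10⁻⁶ T.
The fields add: B = B₁ + B₂ = 5.36×10⁻⁶ T.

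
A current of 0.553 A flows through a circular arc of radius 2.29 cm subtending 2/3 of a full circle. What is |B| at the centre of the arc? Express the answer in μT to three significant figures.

B ≈ 10.1 μT

The Biot–Savart field of a circular arc at its centre is B = μ₀Iφ/(4πR), with φ = 4.189 rad.
B = (4π×10⁻⁷ × 0.553 × 4.189) / (4π × 0.0229) = 1.01×10⁻⁵ T.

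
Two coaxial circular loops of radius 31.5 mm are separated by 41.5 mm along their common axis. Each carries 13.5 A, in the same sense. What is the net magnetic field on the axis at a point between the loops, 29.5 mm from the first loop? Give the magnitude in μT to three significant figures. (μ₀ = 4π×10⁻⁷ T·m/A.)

Each loop contributes B = μ₀IR²/[2(R²+z²)^(3/2)] on the axis, with z measured from that loop.
Loop 1 (z = 0.0295 m): B₁ = 1.05×10⁻⁴ T. Loop 2 (z = 0.012 m): B₂ = 2.20×10⁻⁴ T.
The fields add: B = B₁ + B₂ = 3.24×10⁻⁴ T.

B ≈ 324 μT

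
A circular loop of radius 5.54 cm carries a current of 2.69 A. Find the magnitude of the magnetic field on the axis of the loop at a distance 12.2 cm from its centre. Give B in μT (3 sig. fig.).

On the axis of a circular loop, B = μ₀IR² / [2(R²+z²)^(3/2)].
R² + z² = (0.0554)² + (0.122)² = 0.01795 m², and (R²+z²)^(3/2) = 2.41×10⁻³ m³.
B = (4π×10⁻⁷ × 2.69 × 0.003069) / (2 × 2.41×10⁻³) = 2.16×10⁻⁶ T.

B ≈ 2.16 μT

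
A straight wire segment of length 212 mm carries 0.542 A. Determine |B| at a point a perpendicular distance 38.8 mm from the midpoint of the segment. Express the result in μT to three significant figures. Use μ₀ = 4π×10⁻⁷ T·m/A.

For a finite straight segment, B = (μ₀I/4πd)(sinθ₁ + sinθ₂), where θ₁, θ₂ are the angles from the perpendicular to each end.
The perpendicular from the point meets the wire at its midpoint, so each end is L/2 = 0.106 m away along the wire.
sinθ₁ = 0.106/√(0.106²+0.0388²) = 0.9391; sinθ₂ = 0.106/√(0.106²+0.0388²) = 0.9391.
B = (4π×10⁻⁷ × 0.542) / (4π × 0.0388) × (0.9391 + 0.9391) = 2.62×10⁻⁶ T.

B ≈ 2.62 μT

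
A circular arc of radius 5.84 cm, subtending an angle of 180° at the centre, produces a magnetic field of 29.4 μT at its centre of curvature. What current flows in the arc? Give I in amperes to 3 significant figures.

I ≈ 5.47 A

For a circular arc, B = μ₀Iφ/(4πR) with φ in radians; here φ = 3.142 rad.
So I = 4πRB/(μ₀φ) = 4π × 0.0584 × 2.94×10⁻⁵ / (4π×10⁻⁷ × 3.142) = 5.47 A.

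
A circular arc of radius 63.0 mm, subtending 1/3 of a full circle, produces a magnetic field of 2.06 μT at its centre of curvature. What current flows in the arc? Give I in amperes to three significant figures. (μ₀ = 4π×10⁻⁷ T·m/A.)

For a circular arc, B = μ₀Iφ/(4πR) with φ in radians; here φ = 2.094 rad.
So I = 4πRB/(μ₀φ) = 4π × 0.063 × 2.06×10⁻⁶ / (4π×10⁻⁷ × 2.094) = 0.620 A.

I ≈ 0.620 A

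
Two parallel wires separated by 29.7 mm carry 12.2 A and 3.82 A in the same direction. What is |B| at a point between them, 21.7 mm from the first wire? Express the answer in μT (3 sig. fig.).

B ≈ 16.9 μT

Each long wire gives B = μ₀I/(2πd). Distances are d₁ = 0.0217 m and d₂ = 0.008 m.
B₁ = 1.12×10⁻⁴ T, B₂ = 9.55×10⁻⁵ T.
Between parallel currents the two contributions point in opposite directions, so they subtract. B = |B₁ − B₂| = |1.12×10⁻⁴ − 9.55×10⁻⁵| = 1.69×10⁻⁵ T.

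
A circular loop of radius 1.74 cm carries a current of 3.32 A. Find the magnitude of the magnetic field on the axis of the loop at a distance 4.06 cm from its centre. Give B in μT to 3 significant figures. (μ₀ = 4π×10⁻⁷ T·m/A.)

B ≈ 7.33 μT

On the axis of a circular loop, B = μ₀IR² / [2(R²+z²)^(3/2)].
R² + z² = (0.0174)² + (0.0406)² = 0.001951 m², and (R²+z²)^(3/2) = 8.62×10⁻⁵ m³.
B = (4π×10⁻⁷ × 3.32 × 0.0003028) / (2 × 8.62×10⁻⁵) = 7.33×10⁻⁶ T.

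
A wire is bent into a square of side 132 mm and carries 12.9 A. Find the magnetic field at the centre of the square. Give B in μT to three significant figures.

Each side is a finite straight segment at perpendicular distance d = a/(2 tan(π/4)) = 0.066 m from the centre, with end-angles ±π/4.
One side contributes B₁ = (μ₀I/4πd)·2 sin(π/4) = 2.76×10⁻⁵ T.
All 4 sides add in the same direction: B = 4 × 2.76×10⁻⁵ = 1.11×10⁻⁴ T.

B ≈ 111 μT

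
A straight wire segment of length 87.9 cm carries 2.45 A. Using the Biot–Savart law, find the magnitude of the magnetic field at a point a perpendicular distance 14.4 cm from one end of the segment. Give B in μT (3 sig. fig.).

B ≈ 1.68 μT

For a finite straight segment, B = (μ₀I/4πd)(sinθ₁ + sinθ₂), where θ₁, θ₂ are the angles from the perpendicular to each end.
The perpendicular foot is at one end, so the two end-offsets along the wire are 0 and L = 0.879 m.
sinθ₁ = 0/√(0²+0.144²) = 0.0000; sinθ₂ = 0.879/√(0.879²+0.144²) = 0.9868.
B = (4π×10⁻⁷ × 2.45) / (4π × 0.144) × (0.0000 + 0.9868) = 1.68×10⁻⁶ T.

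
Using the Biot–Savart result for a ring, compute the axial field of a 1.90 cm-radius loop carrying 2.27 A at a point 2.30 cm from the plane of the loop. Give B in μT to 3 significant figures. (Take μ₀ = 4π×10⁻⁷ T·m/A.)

On the axis of a circular loop, B = μ₀IR² / [2(R²+z²)^(3/2)].
R² + z² = (0.019)² + (0.023)² = 0.00089 m², and (R²+z²)^(3/2) = 2.66×10⁻⁵ m³.
B = (4π×10⁻⁷ × 2.27 × 0.000361) / (2 × 2.66×10⁻⁵) = 1.94×10⁻⁵ T.

B ≈ 19.4 μT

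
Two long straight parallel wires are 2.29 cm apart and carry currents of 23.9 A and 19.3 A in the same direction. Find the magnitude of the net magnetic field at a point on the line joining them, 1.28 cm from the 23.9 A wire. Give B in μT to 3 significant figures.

Each long wire gives B = μ₀I/(2πd). Distances are d₁ = 0.0128 m and d₂ = 0.0101 m.
B₁ = 3.73×10⁻⁴ T, B₂ = 3.82×10⁻⁴ T.
Between parallel currents the two contributions point in opposite directions, so they subtract. B = |B₁ − B₂| = |3.73×10⁻⁴ − 3.82×10⁻⁴| = 8.74×10⁻⁶ T.

B ≈ 8.74 μT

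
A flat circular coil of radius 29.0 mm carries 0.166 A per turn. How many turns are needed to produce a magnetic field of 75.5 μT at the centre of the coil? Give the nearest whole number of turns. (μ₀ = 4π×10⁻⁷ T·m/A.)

For an N-turn coil, B = Nμ₀I/(2R). A single turn gives B₁ = 3.60×10⁻⁶ T with R = 0.029 m.
N = B/B₁ = 7.55×10⁻⁵ / 3.60×10⁻⁶ = 20.99.

N = 21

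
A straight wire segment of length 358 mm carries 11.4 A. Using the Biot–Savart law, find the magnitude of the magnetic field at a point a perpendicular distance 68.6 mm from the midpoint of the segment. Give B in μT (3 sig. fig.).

For a finite straight segment, B = (μ₀I/4πd)(sinθ₁ + sinθ₂), where θ₁, θ₂ are the angles from the perpendicular to each end.
The perpendicular from the point meets the wire at its midpoint, so each end is L/2 = 0.179 m away along the wire.
sinθ₁ = 0.179/√(0.179²+0.0686²) = 0.9338; sinθ₂ = 0.179/√(0.179²+0.0686²) = 0.9338.
B = (4π×10⁻⁷ × 11.4) / (4π × 0.0686) × (0.9338 + 0.9338) = 3.10×10⁻⁵ T.

B ≈ 31.0 μT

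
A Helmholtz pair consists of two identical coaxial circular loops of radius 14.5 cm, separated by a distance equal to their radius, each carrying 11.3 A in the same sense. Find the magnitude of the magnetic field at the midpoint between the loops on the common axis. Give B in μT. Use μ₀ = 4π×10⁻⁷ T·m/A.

B ≈ 70.1 μT

Each loop contributes B = μ₀IR²/[2(R²+z²)^(3/2)] on the axis, with z measured from that loop.
Loop 1 (z = 0.0725 m): B₁ = 3.50×10⁻⁵ T. Loop 2 (z = 0.0725 m): B₂ = 3.50×10⁻⁵ T.
The fields add: B = B₁ + B₂ = 7.01×10⁻⁵ T.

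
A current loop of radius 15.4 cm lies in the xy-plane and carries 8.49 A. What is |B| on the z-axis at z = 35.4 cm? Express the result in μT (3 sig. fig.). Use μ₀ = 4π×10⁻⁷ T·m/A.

B ≈ 2.20 μT

On the axis of a circular loop, B = μ₀IR² / [2(R²+z²)^(3/2)].
R² + z² = (0.154)² + (0.354)² = 0.149 m², and (R²+z²)^(3/2) = 5.75×10⁻² m³.
B = (4π×10⁻⁷ × 8.49 × 0.02372) / (2 × 5.75×10⁻²) = 2.20×10⁻⁶ T.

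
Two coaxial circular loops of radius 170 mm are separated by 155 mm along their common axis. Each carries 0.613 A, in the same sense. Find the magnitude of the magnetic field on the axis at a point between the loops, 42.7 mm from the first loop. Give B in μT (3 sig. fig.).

B ≈ 3.38 μT

Each loop contributes B = μ₀IR²/[2(R²+z²)^(3/2)] on the axis, with z measured from that loop.
Loop 1 (z = 0.0427 m): B₁ = 2.07×10⁻⁶ T. Loop 2 (z = 0.1123 m): B₂ = 1.32×10⁻⁶ T.
The fields add: B = B₁ + B₂ = 3.38×10⁻⁶ T.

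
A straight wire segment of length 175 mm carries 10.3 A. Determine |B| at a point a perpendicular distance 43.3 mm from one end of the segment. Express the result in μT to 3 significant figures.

For a finite straight segment, B = (μ₀I/4πd)(sinθ₁ + sinθ₂), where θ₁, θ₂ are the angles from the perpendicular to each end.
The perpendicular foot is at one end, so the two end-offsets along the wire are 0 and L = 0.175 m.
sinθ₁ = 0/√(0²+0.0433²) = 0.0000; sinθ₂ = 0.175/√(0.175²+0.0433²) = 0.9707.
B = (4π×10⁻⁷ × 10.3) / (4π × 0.0433) × (0.0000 + 0.9707) = 2.31×10⁻⁵ T.

B ≈ 23.1 μT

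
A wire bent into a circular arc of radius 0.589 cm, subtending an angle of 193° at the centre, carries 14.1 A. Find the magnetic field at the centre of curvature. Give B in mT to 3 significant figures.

B ≈ 0.806 mT

The Biot–Savart field of a circular arc at its centre is B = μ₀Iφ/(4πR), with φ = 3.368 rad.
B = (4π×10⁻⁷ × 14.1 × 3.368) / (4π × 0.00589) = 8.06×10⁻⁴ T.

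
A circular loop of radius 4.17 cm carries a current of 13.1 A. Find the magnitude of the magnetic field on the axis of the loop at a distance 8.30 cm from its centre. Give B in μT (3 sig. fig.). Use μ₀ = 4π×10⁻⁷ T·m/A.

B ≈ 17.9 μT

On the axis of a circular loop, B = μ₀IR² / [2(R²+z²)^(3/2)].
R² + z² = (0.0417)² + (0.083)² = 0.008628 m², and (R²+z²)^(3/2) = 8.01×10⁻⁴ m³.
B = (4π×10⁻⁷ × 13.1 × 0.001739) / (2 × 8.01×10⁻⁴) = 1.79×10⁻⁵ T.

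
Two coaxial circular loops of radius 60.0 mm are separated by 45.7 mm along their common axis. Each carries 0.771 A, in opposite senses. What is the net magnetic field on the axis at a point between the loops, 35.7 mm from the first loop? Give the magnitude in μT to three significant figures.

Each loop contributes B = μ₀IR²/[2(R²+z²)^(3/2)] on the axis, with z measured from that loop.
Loop 1 (z = 0.0357 m): B₁ = 5.12×10⁻⁶ T. Loop 2 (z = 0.01 m): B₂ = 7.75×10⁻⁶ T.
The fields oppose: B = |B₁ − B₂| = 2.62×10⁻⁶ T.

B ≈ 2.62 μT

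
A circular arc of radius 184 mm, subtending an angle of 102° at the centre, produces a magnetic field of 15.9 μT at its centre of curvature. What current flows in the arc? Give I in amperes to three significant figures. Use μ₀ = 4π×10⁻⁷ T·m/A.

For a circular arc, B = μ₀Iφ/(4πR) with φ in radians; here φ = 1.78 rad.
So I = 4πRB/(μ₀φ) = 4π × 0.184 × 1.59×10⁻⁵ / (4π×10⁻⁷ × 1.78) = 16.4 A.

I ≈ 16.4 A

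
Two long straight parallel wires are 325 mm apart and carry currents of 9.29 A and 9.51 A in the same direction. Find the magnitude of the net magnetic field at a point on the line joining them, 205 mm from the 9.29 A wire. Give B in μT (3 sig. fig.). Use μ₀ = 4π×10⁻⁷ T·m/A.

B ≈ 6.79 μT

Each long wire gives B = μ₀I/(2πd). Distances are d₁ = 0.205 m and d₂ = 0.12 m.
B₁ = 9.06×10⁻⁶ T, B₂ = 1.59×10⁻⁵ T.
Between parallel currents the two contributions point in opposite directions, so they subtract. B = |B₁ − B₂| = |9.06×10⁻⁶ − 1.59×10⁻⁵| = 6.79×10⁻⁶ T.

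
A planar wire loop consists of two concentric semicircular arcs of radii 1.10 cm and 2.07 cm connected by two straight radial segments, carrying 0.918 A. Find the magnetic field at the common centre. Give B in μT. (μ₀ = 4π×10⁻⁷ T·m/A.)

The radial connectors point toward the centre, so dl × r̂ = 0 and they contribute nothing.
Each semicircle gives μ₀I/(4R): inner arc 2.62×10⁻⁵ T, outer arc 1.39×10⁻⁵ T.
The two arcs carry current in opposite angular senses, so their fields oppose: B = |2.62×10⁻⁵ − 1.39×10⁻⁵| = 1.23×10⁻⁵ T.

B ≈ 12.3 μT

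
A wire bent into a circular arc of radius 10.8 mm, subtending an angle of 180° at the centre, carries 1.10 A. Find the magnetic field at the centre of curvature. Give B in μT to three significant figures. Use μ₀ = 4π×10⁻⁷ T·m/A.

B ≈ 32.0 μT

The Biot–Savart field of a circular arc at its centre is B = μ₀Iφ/(4πR), with φ = 3.142 rad.
B = (4π×10⁻⁷ × 1.10 × 3.142) / (4π × 0.0108) = 3.20×10⁻⁵ T.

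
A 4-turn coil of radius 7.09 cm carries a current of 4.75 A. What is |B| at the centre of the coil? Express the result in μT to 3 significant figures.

B ≈ 168 μT

For an N-turn flat coil, B = Nμ₀I/(2R) with R = 0.0709 m.
B = 4 × 4.21×10⁻⁵ T = 1.68×10⁻⁴ T.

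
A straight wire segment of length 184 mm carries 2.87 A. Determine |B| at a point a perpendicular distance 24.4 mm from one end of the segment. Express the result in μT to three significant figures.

For a finite straight segment, B = (μ₀I/4πd)(sinθ₁ + sinθ₂), where θ₁, θ₂ are the angles from the perpendicular to each end.
The perpendicular foot is at one end, so the two end-offsets along the wire are 0 and L = 0.184 m.
sinθ₁ = 0/√(0²+0.0244²) = 0.0000; sinθ₂ = 0.184/√(0.184²+0.0244²) = 0.9913.
B = (4π×10⁻⁷ × 2.87) / (4π × 0.0244) × (0.0000 + 0.9913) = 1.17×10⁻⁵ T.

B ≈ 11.7 μT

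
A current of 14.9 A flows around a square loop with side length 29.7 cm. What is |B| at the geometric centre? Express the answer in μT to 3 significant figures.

Each side is a finite straight segment at perpendicular distance d = a/(2 tan(π/4)) = 0.1485 m from the centre, with end-angles ±π/4.
One side contributes B₁ = (μ₀I/4πd)·2 sin(π/4) = 1.42×10⁻⁵ T.
All 4 sides add in the same direction: B = 4 × 1.42×10⁻⁵ = 5.68×10⁻⁵ T.

B ≈ 56.8 μT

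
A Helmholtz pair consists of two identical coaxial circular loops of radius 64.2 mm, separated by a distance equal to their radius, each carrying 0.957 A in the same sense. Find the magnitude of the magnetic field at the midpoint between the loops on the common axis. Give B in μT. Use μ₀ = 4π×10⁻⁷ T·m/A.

Each loop contributes B = μ₀IR²/[2(R²+z²)^(3/2)] on the axis, with z measured from that loop.
Loop 1 (z = 0.0321 m): B₁ = 6.70×10⁻⁶ T. Loop 2 (z = 0.0321 m): B₂ = 6.70×10⁻⁶ T.
The fields add: B = B₁ + B₂ = 1.34×10⁻⁵ T.

B ≈ 13.4 μT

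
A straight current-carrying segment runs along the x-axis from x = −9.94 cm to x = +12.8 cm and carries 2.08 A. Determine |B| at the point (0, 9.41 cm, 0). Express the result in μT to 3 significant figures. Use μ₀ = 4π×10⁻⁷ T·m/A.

For a finite straight segment, B = (μ₀I/4πd)(sinθ₁ + sinθ₂), where θ₁, θ₂ are the angles from the perpendicular to each end.
The perpendicular distance is d = 0.0941 m; the end-offsets along the wire are a = 0.0994 m and b = 0.128 m.
sinθ₁ = 0.0994/√(0.0994²+0.0941²) = 0.7262; sinθ₂ = 0.128/√(0.128²+0.0941²) = 0.8057.
B = (4π×10⁻⁷ × 2.08) / (4π × 0.0941) × (0.7262 + 0.8057) = 3.39×10⁻⁶ T.

B ≈ 3.39 μT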